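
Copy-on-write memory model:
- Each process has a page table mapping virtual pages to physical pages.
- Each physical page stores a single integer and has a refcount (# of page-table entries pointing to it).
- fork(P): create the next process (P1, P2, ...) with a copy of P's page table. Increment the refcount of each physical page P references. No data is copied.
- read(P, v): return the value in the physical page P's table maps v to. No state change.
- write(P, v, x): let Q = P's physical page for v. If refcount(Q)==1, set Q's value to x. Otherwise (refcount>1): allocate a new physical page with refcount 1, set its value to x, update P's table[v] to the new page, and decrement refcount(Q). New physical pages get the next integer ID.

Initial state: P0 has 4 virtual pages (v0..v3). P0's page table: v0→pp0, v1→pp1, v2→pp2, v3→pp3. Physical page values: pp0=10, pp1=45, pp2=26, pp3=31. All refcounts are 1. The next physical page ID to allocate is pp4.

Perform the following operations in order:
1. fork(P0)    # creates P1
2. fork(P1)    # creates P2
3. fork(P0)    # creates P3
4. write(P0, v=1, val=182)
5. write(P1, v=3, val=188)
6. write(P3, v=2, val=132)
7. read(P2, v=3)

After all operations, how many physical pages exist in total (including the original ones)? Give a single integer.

Op 1: fork(P0) -> P1. 4 ppages; refcounts: pp0:2 pp1:2 pp2:2 pp3:2
Op 2: fork(P1) -> P2. 4 ppages; refcounts: pp0:3 pp1:3 pp2:3 pp3:3
Op 3: fork(P0) -> P3. 4 ppages; refcounts: pp0:4 pp1:4 pp2:4 pp3:4
Op 4: write(P0, v1, 182). refcount(pp1)=4>1 -> COPY to pp4. 5 ppages; refcounts: pp0:4 pp1:3 pp2:4 pp3:4 pp4:1
Op 5: write(P1, v3, 188). refcount(pp3)=4>1 -> COPY to pp5. 6 ppages; refcounts: pp0:4 pp1:3 pp2:4 pp3:3 pp4:1 pp5:1
Op 6: write(P3, v2, 132). refcount(pp2)=4>1 -> COPY to pp6. 7 ppages; refcounts: pp0:4 pp1:3 pp2:3 pp3:3 pp4:1 pp5:1 pp6:1
Op 7: read(P2, v3) -> 31. No state change.

Answer: 7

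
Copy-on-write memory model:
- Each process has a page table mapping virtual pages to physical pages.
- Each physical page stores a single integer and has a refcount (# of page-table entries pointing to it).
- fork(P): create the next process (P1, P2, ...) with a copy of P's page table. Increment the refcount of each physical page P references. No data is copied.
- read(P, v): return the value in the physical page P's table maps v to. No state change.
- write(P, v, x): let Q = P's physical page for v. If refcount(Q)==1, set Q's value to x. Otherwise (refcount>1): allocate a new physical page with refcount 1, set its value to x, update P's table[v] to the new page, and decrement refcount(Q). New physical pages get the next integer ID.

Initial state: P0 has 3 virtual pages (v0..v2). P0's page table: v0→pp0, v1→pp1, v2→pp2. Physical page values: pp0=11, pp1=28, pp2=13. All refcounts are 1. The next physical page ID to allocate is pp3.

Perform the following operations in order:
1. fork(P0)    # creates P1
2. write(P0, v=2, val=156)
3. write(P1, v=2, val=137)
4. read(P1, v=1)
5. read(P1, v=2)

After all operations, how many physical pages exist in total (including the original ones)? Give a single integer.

Answer: 4

Derivation:
Op 1: fork(P0) -> P1. 3 ppages; refcounts: pp0:2 pp1:2 pp2:2
Op 2: write(P0, v2, 156). refcount(pp2)=2>1 -> COPY to pp3. 4 ppages; refcounts: pp0:2 pp1:2 pp2:1 pp3:1
Op 3: write(P1, v2, 137). refcount(pp2)=1 -> write in place. 4 ppages; refcounts: pp0:2 pp1:2 pp2:1 pp3:1
Op 4: read(P1, v1) -> 28. No state change.
Op 5: read(P1, v2) -> 137. No state change.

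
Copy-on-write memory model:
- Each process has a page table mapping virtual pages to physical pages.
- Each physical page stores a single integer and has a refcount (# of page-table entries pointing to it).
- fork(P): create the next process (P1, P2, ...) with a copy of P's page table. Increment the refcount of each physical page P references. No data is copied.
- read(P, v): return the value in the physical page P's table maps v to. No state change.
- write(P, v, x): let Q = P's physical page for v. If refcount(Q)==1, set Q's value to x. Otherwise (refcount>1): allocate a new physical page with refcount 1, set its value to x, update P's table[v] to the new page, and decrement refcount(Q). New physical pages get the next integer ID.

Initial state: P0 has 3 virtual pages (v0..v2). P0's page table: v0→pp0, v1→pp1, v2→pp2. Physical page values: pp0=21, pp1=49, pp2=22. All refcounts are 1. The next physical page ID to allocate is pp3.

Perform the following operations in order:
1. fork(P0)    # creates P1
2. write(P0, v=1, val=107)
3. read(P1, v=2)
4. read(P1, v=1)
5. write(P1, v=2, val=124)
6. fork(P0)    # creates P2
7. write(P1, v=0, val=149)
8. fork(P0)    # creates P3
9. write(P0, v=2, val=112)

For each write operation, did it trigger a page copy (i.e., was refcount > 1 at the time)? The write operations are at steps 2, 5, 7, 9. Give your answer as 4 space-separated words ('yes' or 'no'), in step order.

Op 1: fork(P0) -> P1. 3 ppages; refcounts: pp0:2 pp1:2 pp2:2
Op 2: write(P0, v1, 107). refcount(pp1)=2>1 -> COPY to pp3. 4 ppages; refcounts: pp0:2 pp1:1 pp2:2 pp3:1
Op 3: read(P1, v2) -> 22. No state change.
Op 4: read(P1, v1) -> 49. No state change.
Op 5: write(P1, v2, 124). refcount(pp2)=2>1 -> COPY to pp4. 5 ppages; refcounts: pp0:2 pp1:1 pp2:1 pp3:1 pp4:1
Op 6: fork(P0) -> P2. 5 ppages; refcounts: pp0:3 pp1:1 pp2:2 pp3:2 pp4:1
Op 7: write(P1, v0, 149). refcount(pp0)=3>1 -> COPY to pp5. 6 ppages; refcounts: pp0:2 pp1:1 pp2:2 pp3:2 pp4:1 pp5:1
Op 8: fork(P0) -> P3. 6 ppages; refcounts: pp0:3 pp1:1 pp2:3 pp3:3 pp4:1 pp5:1
Op 9: write(P0, v2, 112). refcount(pp2)=3>1 -> COPY to pp6. 7 ppages; refcounts: pp0:3 pp1:1 pp2:2 pp3:3 pp4:1 pp5:1 pp6:1

yes yes yes yes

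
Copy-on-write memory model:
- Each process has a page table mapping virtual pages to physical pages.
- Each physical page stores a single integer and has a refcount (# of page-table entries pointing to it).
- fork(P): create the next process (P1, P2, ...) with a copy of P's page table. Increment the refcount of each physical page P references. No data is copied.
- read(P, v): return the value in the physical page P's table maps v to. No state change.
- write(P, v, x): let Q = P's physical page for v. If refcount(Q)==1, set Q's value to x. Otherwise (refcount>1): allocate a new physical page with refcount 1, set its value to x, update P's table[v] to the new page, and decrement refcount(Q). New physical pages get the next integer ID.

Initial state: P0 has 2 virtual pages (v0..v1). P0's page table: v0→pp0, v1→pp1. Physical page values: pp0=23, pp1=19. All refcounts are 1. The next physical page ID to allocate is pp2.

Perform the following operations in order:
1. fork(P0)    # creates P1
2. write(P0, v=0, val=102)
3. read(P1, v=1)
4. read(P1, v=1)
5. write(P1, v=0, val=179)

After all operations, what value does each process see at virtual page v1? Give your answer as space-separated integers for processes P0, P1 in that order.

Op 1: fork(P0) -> P1. 2 ppages; refcounts: pp0:2 pp1:2
Op 2: write(P0, v0, 102). refcount(pp0)=2>1 -> COPY to pp2. 3 ppages; refcounts: pp0:1 pp1:2 pp2:1
Op 3: read(P1, v1) -> 19. No state change.
Op 4: read(P1, v1) -> 19. No state change.
Op 5: write(P1, v0, 179). refcount(pp0)=1 -> write in place. 3 ppages; refcounts: pp0:1 pp1:2 pp2:1
P0: v1 -> pp1 = 19
P1: v1 -> pp1 = 19

Answer: 19 19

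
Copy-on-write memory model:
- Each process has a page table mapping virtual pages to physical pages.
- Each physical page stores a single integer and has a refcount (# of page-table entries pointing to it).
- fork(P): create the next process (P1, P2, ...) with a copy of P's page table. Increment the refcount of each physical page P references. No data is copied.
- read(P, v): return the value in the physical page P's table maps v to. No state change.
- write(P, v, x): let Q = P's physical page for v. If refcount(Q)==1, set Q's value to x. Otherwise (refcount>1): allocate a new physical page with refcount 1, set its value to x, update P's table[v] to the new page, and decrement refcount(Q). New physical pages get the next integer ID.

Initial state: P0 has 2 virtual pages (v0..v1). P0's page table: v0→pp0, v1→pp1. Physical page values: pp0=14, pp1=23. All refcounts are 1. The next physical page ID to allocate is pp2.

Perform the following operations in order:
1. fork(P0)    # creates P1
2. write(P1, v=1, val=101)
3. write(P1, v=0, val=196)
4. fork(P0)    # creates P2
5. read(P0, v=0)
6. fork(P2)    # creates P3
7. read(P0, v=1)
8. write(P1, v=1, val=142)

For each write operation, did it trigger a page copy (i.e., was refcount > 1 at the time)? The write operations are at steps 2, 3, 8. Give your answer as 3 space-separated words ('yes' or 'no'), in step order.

Op 1: fork(P0) -> P1. 2 ppages; refcounts: pp0:2 pp1:2
Op 2: write(P1, v1, 101). refcount(pp1)=2>1 -> COPY to pp2. 3 ppages; refcounts: pp0:2 pp1:1 pp2:1
Op 3: write(P1, v0, 196). refcount(pp0)=2>1 -> COPY to pp3. 4 ppages; refcounts: pp0:1 pp1:1 pp2:1 pp3:1
Op 4: fork(P0) -> P2. 4 ppages; refcounts: pp0:2 pp1:2 pp2:1 pp3:1
Op 5: read(P0, v0) -> 14. No state change.
Op 6: fork(P2) -> P3. 4 ppages; refcounts: pp0:3 pp1:3 pp2:1 pp3:1
Op 7: read(P0, v1) -> 23. No state change.
Op 8: write(P1, v1, 142). refcount(pp2)=1 -> write in place. 4 ppages; refcounts: pp0:3 pp1:3 pp2:1 pp3:1

yes yes no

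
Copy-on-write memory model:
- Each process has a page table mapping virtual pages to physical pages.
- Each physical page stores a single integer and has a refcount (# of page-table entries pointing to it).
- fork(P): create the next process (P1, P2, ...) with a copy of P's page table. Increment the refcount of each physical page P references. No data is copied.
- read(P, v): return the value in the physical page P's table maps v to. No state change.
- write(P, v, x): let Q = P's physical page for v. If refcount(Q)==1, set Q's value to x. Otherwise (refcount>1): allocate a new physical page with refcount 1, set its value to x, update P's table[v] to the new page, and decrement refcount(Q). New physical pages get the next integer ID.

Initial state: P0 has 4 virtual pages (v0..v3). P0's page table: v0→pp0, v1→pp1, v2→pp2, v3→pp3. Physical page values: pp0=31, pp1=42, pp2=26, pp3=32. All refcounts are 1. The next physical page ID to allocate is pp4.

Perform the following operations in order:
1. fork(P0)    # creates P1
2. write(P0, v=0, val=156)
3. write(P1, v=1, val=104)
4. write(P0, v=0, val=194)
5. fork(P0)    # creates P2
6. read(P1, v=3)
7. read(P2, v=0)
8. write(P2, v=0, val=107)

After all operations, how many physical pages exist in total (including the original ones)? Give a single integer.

Op 1: fork(P0) -> P1. 4 ppages; refcounts: pp0:2 pp1:2 pp2:2 pp3:2
Op 2: write(P0, v0, 156). refcount(pp0)=2>1 -> COPY to pp4. 5 ppages; refcounts: pp0:1 pp1:2 pp2:2 pp3:2 pp4:1
Op 3: write(P1, v1, 104). refcount(pp1)=2>1 -> COPY to pp5. 6 ppages; refcounts: pp0:1 pp1:1 pp2:2 pp3:2 pp4:1 pp5:1
Op 4: write(P0, v0, 194). refcount(pp4)=1 -> write in place. 6 ppages; refcounts: pp0:1 pp1:1 pp2:2 pp3:2 pp4:1 pp5:1
Op 5: fork(P0) -> P2. 6 ppages; refcounts: pp0:1 pp1:2 pp2:3 pp3:3 pp4:2 pp5:1
Op 6: read(P1, v3) -> 32. No state change.
Op 7: read(P2, v0) -> 194. No state change.
Op 8: write(P2, v0, 107). refcount(pp4)=2>1 -> COPY to pp6. 7 ppages; refcounts: pp0:1 pp1:2 pp2:3 pp3:3 pp4:1 pp5:1 pp6:1

Answer: 7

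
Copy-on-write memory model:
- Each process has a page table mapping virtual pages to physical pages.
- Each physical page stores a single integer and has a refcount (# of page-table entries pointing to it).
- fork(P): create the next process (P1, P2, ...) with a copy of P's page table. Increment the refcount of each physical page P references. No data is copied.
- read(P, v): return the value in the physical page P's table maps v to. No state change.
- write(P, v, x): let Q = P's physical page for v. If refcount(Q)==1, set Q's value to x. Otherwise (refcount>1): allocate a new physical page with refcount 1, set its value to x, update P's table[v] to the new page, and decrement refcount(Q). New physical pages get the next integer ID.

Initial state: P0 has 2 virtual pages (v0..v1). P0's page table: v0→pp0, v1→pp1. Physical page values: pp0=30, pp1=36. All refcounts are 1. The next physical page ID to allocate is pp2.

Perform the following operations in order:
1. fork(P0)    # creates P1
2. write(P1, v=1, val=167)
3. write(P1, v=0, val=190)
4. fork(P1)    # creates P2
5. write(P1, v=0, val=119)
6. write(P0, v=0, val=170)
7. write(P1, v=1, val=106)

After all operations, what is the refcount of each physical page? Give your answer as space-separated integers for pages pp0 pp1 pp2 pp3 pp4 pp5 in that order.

Op 1: fork(P0) -> P1. 2 ppages; refcounts: pp0:2 pp1:2
Op 2: write(P1, v1, 167). refcount(pp1)=2>1 -> COPY to pp2. 3 ppages; refcounts: pp0:2 pp1:1 pp2:1
Op 3: write(P1, v0, 190). refcount(pp0)=2>1 -> COPY to pp3. 4 ppages; refcounts: pp0:1 pp1:1 pp2:1 pp3:1
Op 4: fork(P1) -> P2. 4 ppages; refcounts: pp0:1 pp1:1 pp2:2 pp3:2
Op 5: write(P1, v0, 119). refcount(pp3)=2>1 -> COPY to pp4. 5 ppages; refcounts: pp0:1 pp1:1 pp2:2 pp3:1 pp4:1
Op 6: write(P0, v0, 170). refcount(pp0)=1 -> write in place. 5 ppages; refcounts: pp0:1 pp1:1 pp2:2 pp3:1 pp4:1
Op 7: write(P1, v1, 106). refcount(pp2)=2>1 -> COPY to pp5. 6 ppages; refcounts: pp0:1 pp1:1 pp2:1 pp3:1 pp4:1 pp5:1

Answer: 1 1 1 1 1 1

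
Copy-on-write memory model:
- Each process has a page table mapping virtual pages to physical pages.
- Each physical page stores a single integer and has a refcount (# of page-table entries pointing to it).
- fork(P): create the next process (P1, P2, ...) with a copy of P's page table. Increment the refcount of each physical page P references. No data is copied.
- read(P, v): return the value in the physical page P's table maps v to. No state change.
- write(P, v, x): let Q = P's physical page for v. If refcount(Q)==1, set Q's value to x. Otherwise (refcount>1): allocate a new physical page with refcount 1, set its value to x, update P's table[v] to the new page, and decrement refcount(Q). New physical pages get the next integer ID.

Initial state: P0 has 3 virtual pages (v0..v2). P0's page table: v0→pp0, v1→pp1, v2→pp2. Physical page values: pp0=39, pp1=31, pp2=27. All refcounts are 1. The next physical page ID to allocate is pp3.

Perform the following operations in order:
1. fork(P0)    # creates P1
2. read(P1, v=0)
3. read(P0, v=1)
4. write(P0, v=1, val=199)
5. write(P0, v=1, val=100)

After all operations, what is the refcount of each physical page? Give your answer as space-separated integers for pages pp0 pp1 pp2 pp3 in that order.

Op 1: fork(P0) -> P1. 3 ppages; refcounts: pp0:2 pp1:2 pp2:2
Op 2: read(P1, v0) -> 39. No state change.
Op 3: read(P0, v1) -> 31. No state change.
Op 4: write(P0, v1, 199). refcount(pp1)=2>1 -> COPY to pp3. 4 ppages; refcounts: pp0:2 pp1:1 pp2:2 pp3:1
Op 5: write(P0, v1, 100). refcount(pp3)=1 -> write in place. 4 ppages; refcounts: pp0:2 pp1:1 pp2:2 pp3:1

Answer: 2 1 2 1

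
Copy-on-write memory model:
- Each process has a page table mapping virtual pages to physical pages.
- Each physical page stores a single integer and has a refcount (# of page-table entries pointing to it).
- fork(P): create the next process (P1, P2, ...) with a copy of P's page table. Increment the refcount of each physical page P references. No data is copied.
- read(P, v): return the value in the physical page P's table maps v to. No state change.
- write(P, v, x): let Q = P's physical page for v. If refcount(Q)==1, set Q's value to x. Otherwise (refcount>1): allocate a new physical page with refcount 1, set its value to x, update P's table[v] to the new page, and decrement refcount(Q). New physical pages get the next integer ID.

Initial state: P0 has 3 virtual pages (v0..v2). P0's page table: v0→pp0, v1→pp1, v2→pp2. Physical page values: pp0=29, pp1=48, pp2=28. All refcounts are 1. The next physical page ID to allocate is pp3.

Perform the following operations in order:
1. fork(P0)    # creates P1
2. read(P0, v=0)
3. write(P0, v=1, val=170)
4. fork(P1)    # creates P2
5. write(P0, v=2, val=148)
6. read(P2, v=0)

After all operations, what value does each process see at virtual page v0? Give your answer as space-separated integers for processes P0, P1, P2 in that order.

Answer: 29 29 29

Derivation:
Op 1: fork(P0) -> P1. 3 ppages; refcounts: pp0:2 pp1:2 pp2:2
Op 2: read(P0, v0) -> 29. No state change.
Op 3: write(P0, v1, 170). refcount(pp1)=2>1 -> COPY to pp3. 4 ppages; refcounts: pp0:2 pp1:1 pp2:2 pp3:1
Op 4: fork(P1) -> P2. 4 ppages; refcounts: pp0:3 pp1:2 pp2:3 pp3:1
Op 5: write(P0, v2, 148). refcount(pp2)=3>1 -> COPY to pp4. 5 ppages; refcounts: pp0:3 pp1:2 pp2:2 pp3:1 pp4:1
Op 6: read(P2, v0) -> 29. No state change.
P0: v0 -> pp0 = 29
P1: v0 -> pp0 = 29
P2: v0 -> pp0 = 29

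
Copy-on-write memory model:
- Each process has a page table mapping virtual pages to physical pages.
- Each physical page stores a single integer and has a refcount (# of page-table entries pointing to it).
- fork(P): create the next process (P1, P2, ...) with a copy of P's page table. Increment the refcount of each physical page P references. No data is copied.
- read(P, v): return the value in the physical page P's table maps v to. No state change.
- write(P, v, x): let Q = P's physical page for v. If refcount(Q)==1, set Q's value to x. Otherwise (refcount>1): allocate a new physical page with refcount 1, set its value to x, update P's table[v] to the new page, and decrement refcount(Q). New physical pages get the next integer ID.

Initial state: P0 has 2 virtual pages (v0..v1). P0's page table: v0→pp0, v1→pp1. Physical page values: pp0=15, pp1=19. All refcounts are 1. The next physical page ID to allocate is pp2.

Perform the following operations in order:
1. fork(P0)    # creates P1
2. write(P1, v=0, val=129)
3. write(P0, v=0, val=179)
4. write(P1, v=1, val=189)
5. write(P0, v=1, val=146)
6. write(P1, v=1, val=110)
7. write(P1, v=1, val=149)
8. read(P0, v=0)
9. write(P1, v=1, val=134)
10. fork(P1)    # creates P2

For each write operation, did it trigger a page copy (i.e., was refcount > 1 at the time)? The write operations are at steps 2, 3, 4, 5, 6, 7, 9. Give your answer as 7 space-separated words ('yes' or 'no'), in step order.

Op 1: fork(P0) -> P1. 2 ppages; refcounts: pp0:2 pp1:2
Op 2: write(P1, v0, 129). refcount(pp0)=2>1 -> COPY to pp2. 3 ppages; refcounts: pp0:1 pp1:2 pp2:1
Op 3: write(P0, v0, 179). refcount(pp0)=1 -> write in place. 3 ppages; refcounts: pp0:1 pp1:2 pp2:1
Op 4: write(P1, v1, 189). refcount(pp1)=2>1 -> COPY to pp3. 4 ppages; refcounts: pp0:1 pp1:1 pp2:1 pp3:1
Op 5: write(P0, v1, 146). refcount(pp1)=1 -> write in place. 4 ppages; refcounts: pp0:1 pp1:1 pp2:1 pp3:1
Op 6: write(P1, v1, 110). refcount(pp3)=1 -> write in place. 4 ppages; refcounts: pp0:1 pp1:1 pp2:1 pp3:1
Op 7: write(P1, v1, 149). refcount(pp3)=1 -> write in place. 4 ppages; refcounts: pp0:1 pp1:1 pp2:1 pp3:1
Op 8: read(P0, v0) -> 179. No state change.
Op 9: write(P1, v1, 134). refcount(pp3)=1 -> write in place. 4 ppages; refcounts: pp0:1 pp1:1 pp2:1 pp3:1
Op 10: fork(P1) -> P2. 4 ppages; refcounts: pp0:1 pp1:1 pp2:2 pp3:2

yes no yes no no no no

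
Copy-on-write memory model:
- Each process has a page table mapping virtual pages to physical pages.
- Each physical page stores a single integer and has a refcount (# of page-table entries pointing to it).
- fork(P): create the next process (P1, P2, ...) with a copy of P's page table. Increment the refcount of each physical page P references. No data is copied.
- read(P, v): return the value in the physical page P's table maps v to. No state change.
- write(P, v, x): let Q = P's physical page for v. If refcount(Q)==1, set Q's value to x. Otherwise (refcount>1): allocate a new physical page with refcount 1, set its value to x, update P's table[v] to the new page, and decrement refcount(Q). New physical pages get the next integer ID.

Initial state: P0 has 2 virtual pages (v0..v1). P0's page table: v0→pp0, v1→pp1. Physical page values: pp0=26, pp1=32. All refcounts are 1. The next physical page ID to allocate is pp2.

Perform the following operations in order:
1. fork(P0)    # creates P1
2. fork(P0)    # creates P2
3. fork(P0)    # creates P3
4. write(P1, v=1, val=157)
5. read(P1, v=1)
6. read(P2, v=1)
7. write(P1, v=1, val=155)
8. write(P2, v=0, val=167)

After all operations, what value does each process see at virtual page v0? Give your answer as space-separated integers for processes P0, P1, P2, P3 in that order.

Answer: 26 26 167 26

Derivation:
Op 1: fork(P0) -> P1. 2 ppages; refcounts: pp0:2 pp1:2
Op 2: fork(P0) -> P2. 2 ppages; refcounts: pp0:3 pp1:3
Op 3: fork(P0) -> P3. 2 ppages; refcounts: pp0:4 pp1:4
Op 4: write(P1, v1, 157). refcount(pp1)=4>1 -> COPY to pp2. 3 ppages; refcounts: pp0:4 pp1:3 pp2:1
Op 5: read(P1, v1) -> 157. No state change.
Op 6: read(P2, v1) -> 32. No state change.
Op 7: write(P1, v1, 155). refcount(pp2)=1 -> write in place. 3 ppages; refcounts: pp0:4 pp1:3 pp2:1
Op 8: write(P2, v0, 167). refcount(pp0)=4>1 -> COPY to pp3. 4 ppages; refcounts: pp0:3 pp1:3 pp2:1 pp3:1
P0: v0 -> pp0 = 26
P1: v0 -> pp0 = 26
P2: v0 -> pp3 = 167
P3: v0 -> pp0 = 26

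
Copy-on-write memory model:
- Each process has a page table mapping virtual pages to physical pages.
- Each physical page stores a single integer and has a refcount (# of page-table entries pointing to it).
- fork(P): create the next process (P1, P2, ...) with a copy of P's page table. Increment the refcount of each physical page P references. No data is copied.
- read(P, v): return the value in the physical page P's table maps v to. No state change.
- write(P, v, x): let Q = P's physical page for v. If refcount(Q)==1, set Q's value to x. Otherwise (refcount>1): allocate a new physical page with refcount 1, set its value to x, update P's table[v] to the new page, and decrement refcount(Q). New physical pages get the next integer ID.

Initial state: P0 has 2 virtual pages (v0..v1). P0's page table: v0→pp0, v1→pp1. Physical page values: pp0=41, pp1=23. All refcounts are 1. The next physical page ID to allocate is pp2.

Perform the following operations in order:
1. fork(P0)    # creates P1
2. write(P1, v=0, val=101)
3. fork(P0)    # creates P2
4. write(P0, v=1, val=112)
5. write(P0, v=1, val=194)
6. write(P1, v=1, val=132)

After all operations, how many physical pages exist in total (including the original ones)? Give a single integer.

Answer: 5

Derivation:
Op 1: fork(P0) -> P1. 2 ppages; refcounts: pp0:2 pp1:2
Op 2: write(P1, v0, 101). refcount(pp0)=2>1 -> COPY to pp2. 3 ppages; refcounts: pp0:1 pp1:2 pp2:1
Op 3: fork(P0) -> P2. 3 ppages; refcounts: pp0:2 pp1:3 pp2:1
Op 4: write(P0, v1, 112). refcount(pp1)=3>1 -> COPY to pp3. 4 ppages; refcounts: pp0:2 pp1:2 pp2:1 pp3:1
Op 5: write(P0, v1, 194). refcount(pp3)=1 -> write in place. 4 ppages; refcounts: pp0:2 pp1:2 pp2:1 pp3:1
Op 6: write(P1, v1, 132). refcount(pp1)=2>1 -> COPY to pp4. 5 ppages; refcounts: pp0:2 pp1:1 pp2:1 pp3:1 pp4:1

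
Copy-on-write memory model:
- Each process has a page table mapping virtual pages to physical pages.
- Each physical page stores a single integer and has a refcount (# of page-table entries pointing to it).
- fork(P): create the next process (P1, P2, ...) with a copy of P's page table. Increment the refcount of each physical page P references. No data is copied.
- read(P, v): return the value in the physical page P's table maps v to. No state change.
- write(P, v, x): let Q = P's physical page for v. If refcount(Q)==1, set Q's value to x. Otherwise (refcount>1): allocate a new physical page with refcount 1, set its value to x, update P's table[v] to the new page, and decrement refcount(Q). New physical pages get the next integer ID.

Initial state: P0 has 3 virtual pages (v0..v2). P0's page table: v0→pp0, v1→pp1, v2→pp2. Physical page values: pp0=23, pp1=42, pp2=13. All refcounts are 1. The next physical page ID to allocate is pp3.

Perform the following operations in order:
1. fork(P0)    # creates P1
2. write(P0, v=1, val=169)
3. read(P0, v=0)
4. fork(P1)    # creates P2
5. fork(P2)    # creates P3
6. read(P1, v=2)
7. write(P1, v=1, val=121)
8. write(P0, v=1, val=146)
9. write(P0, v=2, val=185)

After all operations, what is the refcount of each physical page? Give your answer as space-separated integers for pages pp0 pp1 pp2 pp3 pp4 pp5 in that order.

Answer: 4 2 3 1 1 1

Derivation:
Op 1: fork(P0) -> P1. 3 ppages; refcounts: pp0:2 pp1:2 pp2:2
Op 2: write(P0, v1, 169). refcount(pp1)=2>1 -> COPY to pp3. 4 ppages; refcounts: pp0:2 pp1:1 pp2:2 pp3:1
Op 3: read(P0, v0) -> 23. No state change.
Op 4: fork(P1) -> P2. 4 ppages; refcounts: pp0:3 pp1:2 pp2:3 pp3:1
Op 5: fork(P2) -> P3. 4 ppages; refcounts: pp0:4 pp1:3 pp2:4 pp3:1
Op 6: read(P1, v2) -> 13. No state change.
Op 7: write(P1, v1, 121). refcount(pp1)=3>1 -> COPY to pp4. 5 ppages; refcounts: pp0:4 pp1:2 pp2:4 pp3:1 pp4:1
Op 8: write(P0, v1, 146). refcount(pp3)=1 -> write in place. 5 ppages; refcounts: pp0:4 pp1:2 pp2:4 pp3:1 pp4:1
Op 9: write(P0, v2, 185). refcount(pp2)=4>1 -> COPY to pp5. 6 ppages; refcounts: pp0:4 pp1:2 pp2:3 pp3:1 pp4:1 pp5:1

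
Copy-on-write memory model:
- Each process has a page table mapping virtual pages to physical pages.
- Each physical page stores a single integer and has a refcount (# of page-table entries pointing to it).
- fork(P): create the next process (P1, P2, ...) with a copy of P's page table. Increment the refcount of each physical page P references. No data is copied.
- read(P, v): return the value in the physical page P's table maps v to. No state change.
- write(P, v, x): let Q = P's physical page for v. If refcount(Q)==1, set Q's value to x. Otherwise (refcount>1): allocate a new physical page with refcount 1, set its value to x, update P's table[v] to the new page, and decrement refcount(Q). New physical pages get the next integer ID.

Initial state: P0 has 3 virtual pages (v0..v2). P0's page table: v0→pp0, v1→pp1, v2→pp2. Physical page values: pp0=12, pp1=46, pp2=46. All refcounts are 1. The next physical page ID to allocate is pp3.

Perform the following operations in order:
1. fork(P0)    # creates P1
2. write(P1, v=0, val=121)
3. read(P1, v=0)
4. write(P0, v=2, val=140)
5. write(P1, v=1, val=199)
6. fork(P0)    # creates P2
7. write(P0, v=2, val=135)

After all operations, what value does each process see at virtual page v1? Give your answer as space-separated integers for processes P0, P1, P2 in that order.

Answer: 46 199 46

Derivation:
Op 1: fork(P0) -> P1. 3 ppages; refcounts: pp0:2 pp1:2 pp2:2
Op 2: write(P1, v0, 121). refcount(pp0)=2>1 -> COPY to pp3. 4 ppages; refcounts: pp0:1 pp1:2 pp2:2 pp3:1
Op 3: read(P1, v0) -> 121. No state change.
Op 4: write(P0, v2, 140). refcount(pp2)=2>1 -> COPY to pp4. 5 ppages; refcounts: pp0:1 pp1:2 pp2:1 pp3:1 pp4:1
Op 5: write(P1, v1, 199). refcount(pp1)=2>1 -> COPY to pp5. 6 ppages; refcounts: pp0:1 pp1:1 pp2:1 pp3:1 pp4:1 pp5:1
Op 6: fork(P0) -> P2. 6 ppages; refcounts: pp0:2 pp1:2 pp2:1 pp3:1 pp4:2 pp5:1
Op 7: write(P0, v2, 135). refcount(pp4)=2>1 -> COPY to pp6. 7 ppages; refcounts: pp0:2 pp1:2 pp2:1 pp3:1 pp4:1 pp5:1 pp6:1
P0: v1 -> pp1 = 46
P1: v1 -> pp5 = 199
P2: v1 -> pp1 = 46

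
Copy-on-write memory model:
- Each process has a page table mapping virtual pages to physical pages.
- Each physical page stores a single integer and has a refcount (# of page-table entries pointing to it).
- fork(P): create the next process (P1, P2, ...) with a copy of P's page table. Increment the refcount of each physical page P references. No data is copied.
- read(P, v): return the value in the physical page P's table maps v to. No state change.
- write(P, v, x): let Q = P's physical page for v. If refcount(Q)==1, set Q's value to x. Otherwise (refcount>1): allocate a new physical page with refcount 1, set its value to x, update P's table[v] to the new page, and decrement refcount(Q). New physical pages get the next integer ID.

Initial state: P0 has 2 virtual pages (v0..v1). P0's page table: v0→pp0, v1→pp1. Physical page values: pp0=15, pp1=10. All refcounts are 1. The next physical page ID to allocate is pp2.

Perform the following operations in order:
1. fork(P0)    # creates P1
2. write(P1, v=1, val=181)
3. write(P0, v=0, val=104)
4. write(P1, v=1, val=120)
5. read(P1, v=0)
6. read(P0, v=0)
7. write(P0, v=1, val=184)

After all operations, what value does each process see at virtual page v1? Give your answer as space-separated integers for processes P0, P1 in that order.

Op 1: fork(P0) -> P1. 2 ppages; refcounts: pp0:2 pp1:2
Op 2: write(P1, v1, 181). refcount(pp1)=2>1 -> COPY to pp2. 3 ppages; refcounts: pp0:2 pp1:1 pp2:1
Op 3: write(P0, v0, 104). refcount(pp0)=2>1 -> COPY to pp3. 4 ppages; refcounts: pp0:1 pp1:1 pp2:1 pp3:1
Op 4: write(P1, v1, 120). refcount(pp2)=1 -> write in place. 4 ppages; refcounts: pp0:1 pp1:1 pp2:1 pp3:1
Op 5: read(P1, v0) -> 15. No state change.
Op 6: read(P0, v0) -> 104. No state change.
Op 7: write(P0, v1, 184). refcount(pp1)=1 -> write in place. 4 ppages; refcounts: pp0:1 pp1:1 pp2:1 pp3:1
P0: v1 -> pp1 = 184
P1: v1 -> pp2 = 120

Answer: 184 120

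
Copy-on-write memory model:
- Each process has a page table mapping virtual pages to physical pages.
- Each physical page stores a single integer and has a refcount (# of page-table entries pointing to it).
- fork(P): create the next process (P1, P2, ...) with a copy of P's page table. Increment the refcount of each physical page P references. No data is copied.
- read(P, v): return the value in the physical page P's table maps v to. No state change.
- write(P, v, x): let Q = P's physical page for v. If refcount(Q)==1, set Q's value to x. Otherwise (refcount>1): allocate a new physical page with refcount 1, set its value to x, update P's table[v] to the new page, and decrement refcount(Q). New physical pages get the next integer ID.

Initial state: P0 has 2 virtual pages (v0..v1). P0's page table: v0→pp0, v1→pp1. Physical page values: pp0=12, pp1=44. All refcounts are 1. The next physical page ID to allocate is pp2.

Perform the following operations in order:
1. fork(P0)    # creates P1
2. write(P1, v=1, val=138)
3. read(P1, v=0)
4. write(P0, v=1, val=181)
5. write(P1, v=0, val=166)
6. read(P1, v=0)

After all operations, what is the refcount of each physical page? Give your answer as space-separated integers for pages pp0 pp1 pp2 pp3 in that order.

Op 1: fork(P0) -> P1. 2 ppages; refcounts: pp0:2 pp1:2
Op 2: write(P1, v1, 138). refcount(pp1)=2>1 -> COPY to pp2. 3 ppages; refcounts: pp0:2 pp1:1 pp2:1
Op 3: read(P1, v0) -> 12. No state change.
Op 4: write(P0, v1, 181). refcount(pp1)=1 -> write in place. 3 ppages; refcounts: pp0:2 pp1:1 pp2:1
Op 5: write(P1, v0, 166). refcount(pp0)=2>1 -> COPY to pp3. 4 ppages; refcounts: pp0:1 pp1:1 pp2:1 pp3:1
Op 6: read(P1, v0) -> 166. No state change.

Answer: 1 1 1 1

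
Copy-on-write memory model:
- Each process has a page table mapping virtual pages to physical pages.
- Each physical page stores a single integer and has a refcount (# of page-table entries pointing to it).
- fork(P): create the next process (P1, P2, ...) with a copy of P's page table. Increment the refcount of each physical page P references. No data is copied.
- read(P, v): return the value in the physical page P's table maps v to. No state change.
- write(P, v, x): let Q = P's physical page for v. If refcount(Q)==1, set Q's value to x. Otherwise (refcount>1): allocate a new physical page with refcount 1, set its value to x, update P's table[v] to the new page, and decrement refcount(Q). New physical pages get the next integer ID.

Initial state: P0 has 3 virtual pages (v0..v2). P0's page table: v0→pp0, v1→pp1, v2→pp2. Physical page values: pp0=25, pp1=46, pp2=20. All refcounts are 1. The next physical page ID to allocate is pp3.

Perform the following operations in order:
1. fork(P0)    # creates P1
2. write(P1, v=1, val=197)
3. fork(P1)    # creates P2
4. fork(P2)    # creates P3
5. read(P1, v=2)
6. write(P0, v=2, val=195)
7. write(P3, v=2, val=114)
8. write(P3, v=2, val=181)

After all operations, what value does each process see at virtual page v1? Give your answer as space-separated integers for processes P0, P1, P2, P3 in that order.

Op 1: fork(P0) -> P1. 3 ppages; refcounts: pp0:2 pp1:2 pp2:2
Op 2: write(P1, v1, 197). refcount(pp1)=2>1 -> COPY to pp3. 4 ppages; refcounts: pp0:2 pp1:1 pp2:2 pp3:1
Op 3: fork(P1) -> P2. 4 ppages; refcounts: pp0:3 pp1:1 pp2:3 pp3:2
Op 4: fork(P2) -> P3. 4 ppages; refcounts: pp0:4 pp1:1 pp2:4 pp3:3
Op 5: read(P1, v2) -> 20. No state change.
Op 6: write(P0, v2, 195). refcount(pp2)=4>1 -> COPY to pp4. 5 ppages; refcounts: pp0:4 pp1:1 pp2:3 pp3:3 pp4:1
Op 7: write(P3, v2, 114). refcount(pp2)=3>1 -> COPY to pp5. 6 ppages; refcounts: pp0:4 pp1:1 pp2:2 pp3:3 pp4:1 pp5:1
Op 8: write(P3, v2, 181). refcount(pp5)=1 -> write in place. 6 ppages; refcounts: pp0:4 pp1:1 pp2:2 pp3:3 pp4:1 pp5:1
P0: v1 -> pp1 = 46
P1: v1 -> pp3 = 197
P2: v1 -> pp3 = 197
P3: v1 -> pp3 = 197

Answer: 46 197 197 197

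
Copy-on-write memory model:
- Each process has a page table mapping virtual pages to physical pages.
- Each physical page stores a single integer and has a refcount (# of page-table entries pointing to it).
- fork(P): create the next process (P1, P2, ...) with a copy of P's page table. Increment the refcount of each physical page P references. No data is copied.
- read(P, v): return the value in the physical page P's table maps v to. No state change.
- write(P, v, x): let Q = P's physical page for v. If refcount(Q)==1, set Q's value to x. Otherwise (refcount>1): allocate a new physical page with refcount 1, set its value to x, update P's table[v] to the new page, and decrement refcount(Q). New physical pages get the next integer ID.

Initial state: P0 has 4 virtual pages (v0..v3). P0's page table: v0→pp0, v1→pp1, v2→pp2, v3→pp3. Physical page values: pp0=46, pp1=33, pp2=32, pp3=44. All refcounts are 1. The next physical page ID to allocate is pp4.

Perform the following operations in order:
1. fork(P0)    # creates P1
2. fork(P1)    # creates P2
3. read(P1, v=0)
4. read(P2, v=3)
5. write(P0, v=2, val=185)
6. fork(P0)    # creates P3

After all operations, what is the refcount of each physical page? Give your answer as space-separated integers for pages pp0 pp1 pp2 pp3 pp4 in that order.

Answer: 4 4 2 4 2

Derivation:
Op 1: fork(P0) -> P1. 4 ppages; refcounts: pp0:2 pp1:2 pp2:2 pp3:2
Op 2: fork(P1) -> P2. 4 ppages; refcounts: pp0:3 pp1:3 pp2:3 pp3:3
Op 3: read(P1, v0) -> 46. No state change.
Op 4: read(P2, v3) -> 44. No state change.
Op 5: write(P0, v2, 185). refcount(pp2)=3>1 -> COPY to pp4. 5 ppages; refcounts: pp0:3 pp1:3 pp2:2 pp3:3 pp4:1
Op 6: fork(P0) -> P3. 5 ppages; refcounts: pp0:4 pp1:4 pp2:2 pp3:4 pp4:2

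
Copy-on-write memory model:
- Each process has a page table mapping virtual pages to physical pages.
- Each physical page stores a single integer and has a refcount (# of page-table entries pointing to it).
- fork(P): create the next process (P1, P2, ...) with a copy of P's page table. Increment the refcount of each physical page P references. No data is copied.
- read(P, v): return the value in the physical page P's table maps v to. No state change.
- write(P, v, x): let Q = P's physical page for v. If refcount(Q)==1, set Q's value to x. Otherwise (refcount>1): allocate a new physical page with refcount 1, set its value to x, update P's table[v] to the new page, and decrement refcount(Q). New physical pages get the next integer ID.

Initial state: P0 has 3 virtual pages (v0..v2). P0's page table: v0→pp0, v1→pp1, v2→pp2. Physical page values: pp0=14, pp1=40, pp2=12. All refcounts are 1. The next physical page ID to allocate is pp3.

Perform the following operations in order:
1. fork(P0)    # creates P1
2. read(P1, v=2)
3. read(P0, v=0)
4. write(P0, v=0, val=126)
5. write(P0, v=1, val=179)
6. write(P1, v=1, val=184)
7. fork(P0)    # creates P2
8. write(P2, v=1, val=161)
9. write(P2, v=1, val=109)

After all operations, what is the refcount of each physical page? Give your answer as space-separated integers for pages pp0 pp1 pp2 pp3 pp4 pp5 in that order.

Op 1: fork(P0) -> P1. 3 ppages; refcounts: pp0:2 pp1:2 pp2:2
Op 2: read(P1, v2) -> 12. No state change.
Op 3: read(P0, v0) -> 14. No state change.
Op 4: write(P0, v0, 126). refcount(pp0)=2>1 -> COPY to pp3. 4 ppages; refcounts: pp0:1 pp1:2 pp2:2 pp3:1
Op 5: write(P0, v1, 179). refcount(pp1)=2>1 -> COPY to pp4. 5 ppages; refcounts: pp0:1 pp1:1 pp2:2 pp3:1 pp4:1
Op 6: write(P1, v1, 184). refcount(pp1)=1 -> write in place. 5 ppages; refcounts: pp0:1 pp1:1 pp2:2 pp3:1 pp4:1
Op 7: fork(P0) -> P2. 5 ppages; refcounts: pp0:1 pp1:1 pp2:3 pp3:2 pp4:2
Op 8: write(P2, v1, 161). refcount(pp4)=2>1 -> COPY to pp5. 6 ppages; refcounts: pp0:1 pp1:1 pp2:3 pp3:2 pp4:1 pp5:1
Op 9: write(P2, v1, 109). refcount(pp5)=1 -> write in place. 6 ppages; refcounts: pp0:1 pp1:1 pp2:3 pp3:2 pp4:1 pp5:1

Answer: 1 1 3 2 1 1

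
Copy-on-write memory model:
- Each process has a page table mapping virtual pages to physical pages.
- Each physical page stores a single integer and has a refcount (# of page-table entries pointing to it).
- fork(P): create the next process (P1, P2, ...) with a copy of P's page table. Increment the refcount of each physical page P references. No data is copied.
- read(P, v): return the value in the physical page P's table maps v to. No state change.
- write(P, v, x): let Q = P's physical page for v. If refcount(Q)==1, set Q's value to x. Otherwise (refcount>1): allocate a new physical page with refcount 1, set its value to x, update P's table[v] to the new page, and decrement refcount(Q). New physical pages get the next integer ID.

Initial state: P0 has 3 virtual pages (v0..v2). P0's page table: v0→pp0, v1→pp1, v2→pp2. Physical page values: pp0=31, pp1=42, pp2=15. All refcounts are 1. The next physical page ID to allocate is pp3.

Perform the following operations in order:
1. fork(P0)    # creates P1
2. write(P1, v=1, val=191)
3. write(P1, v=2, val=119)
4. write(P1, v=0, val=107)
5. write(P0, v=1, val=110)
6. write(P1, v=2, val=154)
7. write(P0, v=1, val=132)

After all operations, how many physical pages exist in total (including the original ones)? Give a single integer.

Op 1: fork(P0) -> P1. 3 ppages; refcounts: pp0:2 pp1:2 pp2:2
Op 2: write(P1, v1, 191). refcount(pp1)=2>1 -> COPY to pp3. 4 ppages; refcounts: pp0:2 pp1:1 pp2:2 pp3:1
Op 3: write(P1, v2, 119). refcount(pp2)=2>1 -> COPY to pp4. 5 ppages; refcounts: pp0:2 pp1:1 pp2:1 pp3:1 pp4:1
Op 4: write(P1, v0, 107). refcount(pp0)=2>1 -> COPY to pp5. 6 ppages; refcounts: pp0:1 pp1:1 pp2:1 pp3:1 pp4:1 pp5:1
Op 5: write(P0, v1, 110). refcount(pp1)=1 -> write in place. 6 ppages; refcounts: pp0:1 pp1:1 pp2:1 pp3:1 pp4:1 pp5:1
Op 6: write(P1, v2, 154). refcount(pp4)=1 -> write in place. 6 ppages; refcounts: pp0:1 pp1:1 pp2:1 pp3:1 pp4:1 pp5:1
Op 7: write(P0, v1, 132). refcount(pp1)=1 -> write in place. 6 ppages; refcounts: pp0:1 pp1:1 pp2:1 pp3:1 pp4:1 pp5:1

Answer: 6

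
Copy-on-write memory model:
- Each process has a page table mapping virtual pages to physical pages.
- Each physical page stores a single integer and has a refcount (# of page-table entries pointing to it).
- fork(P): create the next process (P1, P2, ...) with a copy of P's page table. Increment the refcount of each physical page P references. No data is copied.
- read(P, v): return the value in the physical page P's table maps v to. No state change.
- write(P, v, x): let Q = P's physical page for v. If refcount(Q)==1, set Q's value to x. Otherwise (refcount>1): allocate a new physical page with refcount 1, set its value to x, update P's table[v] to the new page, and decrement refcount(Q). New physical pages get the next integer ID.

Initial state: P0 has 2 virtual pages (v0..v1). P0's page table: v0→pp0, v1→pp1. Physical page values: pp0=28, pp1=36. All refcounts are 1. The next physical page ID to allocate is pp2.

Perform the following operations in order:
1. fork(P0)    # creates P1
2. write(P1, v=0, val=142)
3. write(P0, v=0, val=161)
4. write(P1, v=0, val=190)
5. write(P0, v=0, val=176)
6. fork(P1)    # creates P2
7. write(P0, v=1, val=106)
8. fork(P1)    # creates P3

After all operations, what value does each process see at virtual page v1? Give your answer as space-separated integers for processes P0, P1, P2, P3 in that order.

Answer: 106 36 36 36

Derivation:
Op 1: fork(P0) -> P1. 2 ppages; refcounts: pp0:2 pp1:2
Op 2: write(P1, v0, 142). refcount(pp0)=2>1 -> COPY to pp2. 3 ppages; refcounts: pp0:1 pp1:2 pp2:1
Op 3: write(P0, v0, 161). refcount(pp0)=1 -> write in place. 3 ppages; refcounts: pp0:1 pp1:2 pp2:1
Op 4: write(P1, v0, 190). refcount(pp2)=1 -> write in place. 3 ppages; refcounts: pp0:1 pp1:2 pp2:1
Op 5: write(P0, v0, 176). refcount(pp0)=1 -> write in place. 3 ppages; refcounts: pp0:1 pp1:2 pp2:1
Op 6: fork(P1) -> P2. 3 ppages; refcounts: pp0:1 pp1:3 pp2:2
Op 7: write(P0, v1, 106). refcount(pp1)=3>1 -> COPY to pp3. 4 ppages; refcounts: pp0:1 pp1:2 pp2:2 pp3:1
Op 8: fork(P1) -> P3. 4 ppages; refcounts: pp0:1 pp1:3 pp2:3 pp3:1
P0: v1 -> pp3 = 106
P1: v1 -> pp1 = 36
P2: v1 -> pp1 = 36
P3: v1 -> pp1 = 36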